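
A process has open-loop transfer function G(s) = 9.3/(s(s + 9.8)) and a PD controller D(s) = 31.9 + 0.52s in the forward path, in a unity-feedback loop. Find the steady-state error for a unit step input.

0

The open loop D(s)G(s) has a pole at the origin (type 1), so the static position error constant is infinite and e_ss = 1/(1+∞) = 0.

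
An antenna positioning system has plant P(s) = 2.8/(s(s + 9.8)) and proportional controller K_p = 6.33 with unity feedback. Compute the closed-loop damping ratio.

With unity feedback the closed-loop characteristic equation is s² + 9.8s + 6.33·2.8 = s² + 9.8s + 17.72 = 0.
So ω_n² = 17.72 ⇒ ω_n = 4.21 rad/s, and ζ = 9.8/(2ω_n) = 1.16.

ζ = 1.16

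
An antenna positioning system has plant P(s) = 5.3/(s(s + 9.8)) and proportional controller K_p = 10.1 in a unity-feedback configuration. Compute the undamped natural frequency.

The closed-loop denominator is s(s+9.8) + 10.1·5.3 = s² + 9.8s + 53.53.
Matching s² + 2ζω_n s + ω_n²: ω_n = √53.53 = 7.316 rad/s and 2ζω_n = 9.8, so ζ = 9.8/(2·7.316) = 0.67.

ω_n = 7.32 rad/s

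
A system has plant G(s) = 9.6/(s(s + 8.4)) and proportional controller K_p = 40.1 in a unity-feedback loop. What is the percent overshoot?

From 1 + K_pG(s) = 0: s² + 8.4s + 385 = 0 ⇒ ω_n = 19.62, ζ = 0.2141.
%OS = 100·exp(−πζ/√(1−ζ²)) = 100·exp(−π·0.2141/√0.9542) = 50.2%.

50.2%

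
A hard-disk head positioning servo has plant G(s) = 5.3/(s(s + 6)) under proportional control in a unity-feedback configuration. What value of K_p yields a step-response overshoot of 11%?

From %OS = 100·exp(−πζ/√(1−ζ²)) = 11%, ζ = −ln(0.11)/√(π²+ln²(0.11)) = 0.5749.
Characteristic equation s² + 6s + 5.3K_p = 0 gives ζ = 6/(2√(5.3K_p)).
Setting ζ = 0.5749: √(5.3K_p) = 6/(2·0.5749) = 5.218, so K_p = 27.23/5.3 = 5.14.

K_p = 5.14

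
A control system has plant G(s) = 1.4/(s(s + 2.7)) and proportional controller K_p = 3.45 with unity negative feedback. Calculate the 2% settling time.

T_s ≈ 2.96 s

Closed-loop characteristic equation: s² + 2.7s + 4.83 = 0, so ω_n = 2.198 rad/s and ζ = 2.7/(2·2.198) = 0.6143.
2% settling time T_s ≈ 4/(ζω_n) = 4/1.35 = 2.96 s.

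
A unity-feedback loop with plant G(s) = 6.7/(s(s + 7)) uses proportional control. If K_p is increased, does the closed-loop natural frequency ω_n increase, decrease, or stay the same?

increase

ω_n = √(6.7·K_p), which grows with K_p.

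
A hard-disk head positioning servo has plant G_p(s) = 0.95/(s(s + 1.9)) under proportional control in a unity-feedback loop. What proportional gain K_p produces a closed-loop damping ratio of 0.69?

K_p = 2

Closed-loop characteristic equation: s² + 1.9s + K_p·0.95 = 0.
So ω_n = √(0.95K_p) and 2ζω_n = 1.9, giving ζ = 1.9/(2√(0.95K_p)).
Setting ζ = 0.69: √(0.95K_p) = 1.9/(2·0.69) = 1.377, so K_p = 1.896/0.95 = 2.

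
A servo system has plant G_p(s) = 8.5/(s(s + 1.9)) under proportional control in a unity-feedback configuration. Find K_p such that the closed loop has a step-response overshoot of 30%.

K_p = 0.829

From %OS = 100·exp(−πζ/√(1−ζ²)) = 30%, ζ = −ln(0.3)/√(π²+ln²(0.3)) = 0.3579.
Characteristic equation s² + 1.9s + 8.5K_p = 0 gives ζ = 1.9/(2√(8.5K_p)).
Setting ζ = 0.3579: √(8.5K_p) = 1.9/(2·0.3579) = 2.655, so K_p = 7.047/8.5 = 0.829.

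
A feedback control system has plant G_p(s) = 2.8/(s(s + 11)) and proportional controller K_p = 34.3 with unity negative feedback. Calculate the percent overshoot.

Closed-loop characteristic equation: s² + 11s + 96.04 = 0, so ω_n = 9.8 rad/s and ζ = 11/(2·9.8) = 0.5612.
%OS = 100·exp(−πζ/√(1−ζ²)) = 100·exp(−π·0.5612/√0.685) = 11.9%.

11.9%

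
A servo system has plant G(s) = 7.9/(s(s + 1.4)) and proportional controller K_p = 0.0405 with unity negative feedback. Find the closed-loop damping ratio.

1 + K_p·G(s) = 0 gives s² + 1.4s + 0.32 = 0.
So ω_n² = 0.32 ⇒ ω_n = 0.5656 rad/s, and ζ = 1.4/(2ω_n) = 1.24.

ζ = 1.24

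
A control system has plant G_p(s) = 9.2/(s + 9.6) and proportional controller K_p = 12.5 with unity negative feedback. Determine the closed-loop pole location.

Closed-loop transfer function: T(s) = K_p·G_p(s)/(1 + K_p·G_p(s)) = 115/(s + 9.6 + 115) = 115/(s + 124.6).
The closed-loop pole is at s = −124.6.

s = -124.6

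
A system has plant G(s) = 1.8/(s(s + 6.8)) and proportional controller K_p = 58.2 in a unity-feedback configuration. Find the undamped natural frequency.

ω_n = 10.2 rad/s

1 + K_p·G(s) = 0 gives s² + 6.8s + 104.8 = 0.
Matching s² + 2ζω_n s + ω_n²: ω_n = √104.8 = 10.24 rad/s and 2ζω_n = 6.8, so ζ = 6.8/(2·10.24) = 0.332.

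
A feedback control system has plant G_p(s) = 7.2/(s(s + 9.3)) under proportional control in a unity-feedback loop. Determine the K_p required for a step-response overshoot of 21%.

K_p = 15.2

From %OS = 100·exp(−πζ/√(1−ζ²)) = 21%, ζ = −ln(0.21)/√(π²+ln²(0.21)) = 0.4449.
Characteristic equation s² + 9.3s + 7.2K_p = 0 gives ζ = 9.3/(2√(7.2K_p)).
Setting ζ = 0.4449: √(7.2K_p) = 9.3/(2·0.4449) = 10.45, so K_p = 109.2/7.2 = 15.2.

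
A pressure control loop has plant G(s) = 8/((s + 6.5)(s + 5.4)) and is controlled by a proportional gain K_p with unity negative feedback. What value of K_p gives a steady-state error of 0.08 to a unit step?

K_p = 50.5

The loop is type 0, so e_ss(step) = 1/(1 + K_pos) with K_pos = K_p·G(0).
G(0) = 0.2279. Require 1/(1 + K_p·0.2279) = 0.08, so 1 + 0.2279·K_p = 12.5.
K_p = (12.5 − 1)/0.2279 = 50.5.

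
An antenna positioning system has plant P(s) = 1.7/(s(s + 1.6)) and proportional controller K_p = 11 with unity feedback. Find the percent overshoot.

55.4%

Closed-loop characteristic equation: s² + 1.6s + 18.7 = 0, so ω_n = 4.324 rad/s and ζ = 1.6/(2·4.324) = 0.185.
%OS = 100·exp(−πζ/√(1−ζ²)) = 100·exp(−π·0.185/√0.9658) = 55.4%.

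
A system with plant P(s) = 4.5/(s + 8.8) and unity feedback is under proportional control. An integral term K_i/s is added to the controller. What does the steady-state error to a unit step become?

The integrator makes K_pos = lim_{s→0} C(s)G(s) infinite, so e_ss = 1/(1+K_pos) = 0.

0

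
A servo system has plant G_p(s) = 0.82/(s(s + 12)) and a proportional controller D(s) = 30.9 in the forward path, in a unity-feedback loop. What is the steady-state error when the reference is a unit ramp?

The loop has one pole at the origin (type 1). Velocity error constant K_v = lim_{s→0} s·D(s)G_p(s) = 30.9·0.82/12 = 2.111.
Steady-state error to a unit ramp: e_ss = 1/K_v = 0.474.

0.474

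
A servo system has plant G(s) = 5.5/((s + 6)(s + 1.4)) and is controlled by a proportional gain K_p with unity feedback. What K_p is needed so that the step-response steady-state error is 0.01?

For a type-0 loop with proportional control, e_ss = 1/(1 + K_p·G(0)).
G(0) = 0.6548. Require 1/(1 + K_p·0.6548) = 0.01, so 1 + 0.6548·K_p = 100.
K_p = (100 − 1)/0.6548 = 151.

K_p = 151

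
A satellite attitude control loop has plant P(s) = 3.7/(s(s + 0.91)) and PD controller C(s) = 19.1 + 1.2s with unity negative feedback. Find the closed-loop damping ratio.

Forward path: (19.1 + 1.2s)·3.7/(s(s+0.91)). The closed-loop characteristic equation is s² + (0.91 + 3.7·1.2)s + 3.7·19.1 = 0.
That is s² + 5.35s + 70.67 = 0, so ω_n = 8.407 rad/s and ζ = 5.35/(2·8.407) = 0.3182.

ζ = 0.318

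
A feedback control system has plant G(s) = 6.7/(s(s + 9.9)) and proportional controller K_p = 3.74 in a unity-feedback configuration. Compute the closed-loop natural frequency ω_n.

1 + K_p·G(s) = 0 gives s² + 9.9s + 25.06 = 0.
So ω_n² = 25.06 ⇒ ω_n = 5.006 rad/s, and ζ = 9.9/(2ω_n) = 0.989.

ω_n = 5.01 rad/s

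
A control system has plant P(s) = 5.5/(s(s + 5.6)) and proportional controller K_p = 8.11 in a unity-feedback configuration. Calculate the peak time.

From 1 + K_pP(s) = 0: s² + 5.6s + 44.6 = 0 ⇒ ω_n = 6.679, ζ = 0.4192.
Damped frequency ω_d = ω_n√(1−ζ²) = 6.063 rad/s, so peak time T_p = π/ω_d = 0.518 s.

T_p = 0.518 s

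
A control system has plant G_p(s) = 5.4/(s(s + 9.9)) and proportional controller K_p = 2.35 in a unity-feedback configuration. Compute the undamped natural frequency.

1 + K_p·G_p(s) = 0 gives s² + 9.9s + 12.69 = 0.
So ω_n² = 12.69 ⇒ ω_n = 3.562 rad/s, and ζ = 9.9/(2ω_n) = 1.39.

ω_n = 3.56 rad/s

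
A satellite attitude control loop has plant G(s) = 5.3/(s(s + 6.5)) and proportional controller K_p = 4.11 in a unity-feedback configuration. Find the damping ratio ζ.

1 + K_p·G(s) = 0 gives s² + 6.5s + 21.78 = 0.
Matching s² + 2ζω_n s + ω_n²: ω_n = √21.78 = 4.667 rad/s and 2ζω_n = 6.5, so ζ = 6.5/(2·4.667) = 0.696.

ζ = 0.696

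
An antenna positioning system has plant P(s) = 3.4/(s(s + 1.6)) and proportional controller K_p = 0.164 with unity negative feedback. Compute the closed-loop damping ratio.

ζ = 1.07

With unity feedback the closed-loop characteristic equation is s² + 1.6s + 0.164·3.4 = s² + 1.6s + 0.5576 = 0.
So ω_n² = 0.5576 ⇒ ω_n = 0.7467 rad/s, and ζ = 1.6/(2ω_n) = 1.07.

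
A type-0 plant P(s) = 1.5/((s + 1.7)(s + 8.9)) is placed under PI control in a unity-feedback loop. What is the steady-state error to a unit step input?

0

The PI controller's integrator makes the forward path type 1, so e_ss to a step is zero.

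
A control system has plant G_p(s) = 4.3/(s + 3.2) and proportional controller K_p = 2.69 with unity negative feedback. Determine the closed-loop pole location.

s = -14.77

Closed-loop transfer function: T(s) = K_p·G_p(s)/(1 + K_p·G_p(s)) = 11.57/(s + 3.2 + 11.57) = 11.57/(s + 14.77).
The closed-loop pole is at s = −14.77.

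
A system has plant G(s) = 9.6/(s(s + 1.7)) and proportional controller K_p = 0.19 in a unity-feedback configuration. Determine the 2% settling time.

The closed-loop denominator s² + 1.7s + 1.824 gives ω_n = √1.824 = 1.351 and ζ = 1.7/(2ω_n) = 0.6294.
2% settling time T_s ≈ 4/(ζω_n) = 4/0.85 = 4.71 s.

T_s ≈ 4.71 s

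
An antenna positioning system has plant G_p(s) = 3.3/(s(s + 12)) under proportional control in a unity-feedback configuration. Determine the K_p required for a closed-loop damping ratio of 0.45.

K_p = 53.9

Closed-loop characteristic equation: s² + 12s + K_p·3.3 = 0.
So ω_n = √(3.3K_p) and 2ζω_n = 12, giving ζ = 12/(2√(3.3K_p)).
Setting ζ = 0.45: √(3.3K_p) = 12/(2·0.45) = 13.33, so K_p = 177.8/3.3 = 53.9.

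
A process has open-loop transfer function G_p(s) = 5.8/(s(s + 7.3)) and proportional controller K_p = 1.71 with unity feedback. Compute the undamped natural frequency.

ω_n = 3.15 rad/s

With unity feedback the closed-loop characteristic equation is s² + 7.3s + 1.71·5.8 = s² + 7.3s + 9.918 = 0.
So ω_n² = 9.918 ⇒ ω_n = 3.149 rad/s, and ζ = 7.3/(2ω_n) = 1.16.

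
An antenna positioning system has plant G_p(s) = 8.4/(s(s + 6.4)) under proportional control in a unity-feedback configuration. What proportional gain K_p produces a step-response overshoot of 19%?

K_p = 5.58

From %OS = 100·exp(−πζ/√(1−ζ²)) = 19%, ζ = −ln(0.19)/√(π²+ln²(0.19)) = 0.4673.
Characteristic equation s² + 6.4s + 8.4K_p = 0 gives ζ = 6.4/(2√(8.4K_p)).
Setting ζ = 0.4673: √(8.4K_p) = 6.4/(2·0.4673) = 6.847, so K_p = 46.88/8.4 = 5.58.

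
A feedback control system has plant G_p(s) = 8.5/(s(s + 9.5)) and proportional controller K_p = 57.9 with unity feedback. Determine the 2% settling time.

T_s ≈ 0.842 s

Closed-loop characteristic equation: s² + 9.5s + 492.1 = 0, so ω_n = 22.18 rad/s and ζ = 9.5/(2·22.18) = 0.2141.
2% settling time T_s ≈ 4/(ζω_n) = 4/4.75 = 0.842 s.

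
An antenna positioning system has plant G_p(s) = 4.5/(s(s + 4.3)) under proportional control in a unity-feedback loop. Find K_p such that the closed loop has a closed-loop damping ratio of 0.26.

K_p = 15.2

Closed-loop characteristic equation: s² + 4.3s + K_p·4.5 = 0.
So ω_n = √(4.5K_p) and 2ζω_n = 4.3, giving ζ = 4.3/(2√(4.5K_p)).
Setting ζ = 0.26: √(4.5K_p) = 4.3/(2·0.26) = 8.269, so K_p = 68.38/4.5 = 15.2.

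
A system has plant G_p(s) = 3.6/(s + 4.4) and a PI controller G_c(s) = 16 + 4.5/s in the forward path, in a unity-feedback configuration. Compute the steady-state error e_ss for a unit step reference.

The open loop G_c(s)G_p(s) has a pole at the origin (type 1), so the static position error constant is infinite and e_ss = 1/(1+∞) = 0.

0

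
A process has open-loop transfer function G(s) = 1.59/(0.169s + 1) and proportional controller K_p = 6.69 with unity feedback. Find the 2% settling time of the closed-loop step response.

Closed loop: T(s) = K_p·G/(1+K_p·G) = 10.64/(0.169s + 1 + 10.64), with pole at s = −(1 + 10.64)/0.169 = −68.86.
τ = 1/68.86 = 0.01452 s, so 2% settling time ≈ 4τ = 0.0581 s.

T_s ≈ 0.0581 s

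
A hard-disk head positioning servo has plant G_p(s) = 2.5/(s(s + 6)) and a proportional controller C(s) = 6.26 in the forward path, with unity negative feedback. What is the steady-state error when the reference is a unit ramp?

0.383

The loop has one pole at the origin (type 1). Velocity error constant K_v = lim_{s→0} s·C(s)G_p(s) = 6.26·2.5/6 = 2.608.
Steady-state error to a unit ramp: e_ss = 1/K_v = 0.383.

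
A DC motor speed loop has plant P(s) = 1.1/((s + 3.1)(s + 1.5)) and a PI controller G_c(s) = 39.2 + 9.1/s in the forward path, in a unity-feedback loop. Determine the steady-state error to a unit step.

0

The open loop G_c(s)P(s) has a pole at the origin (type 1), so the static position error constant is infinite and e_ss = 1/(1+∞) = 0.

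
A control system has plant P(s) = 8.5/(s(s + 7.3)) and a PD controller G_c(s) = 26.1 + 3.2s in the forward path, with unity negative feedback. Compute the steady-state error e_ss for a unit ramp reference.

The loop has one pole at the origin (type 1). Velocity error constant K_v = lim_{s→0} s·G_c(s)P(s) = 26.1·8.5/7.3 = 30.39.
Steady-state error to a unit ramp: e_ss = 1/K_v = 0.0329.

0.0329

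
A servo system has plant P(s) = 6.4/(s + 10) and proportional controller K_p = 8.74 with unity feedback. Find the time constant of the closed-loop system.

τ = 0.0152 s

Closed-loop transfer function: T(s) = K_p·P(s)/(1 + K_p·P(s)) = 55.94/(s + 10 + 55.94) = 55.94/(s + 65.94).
Time constant τ = 1/65.94 = 0.0152 s.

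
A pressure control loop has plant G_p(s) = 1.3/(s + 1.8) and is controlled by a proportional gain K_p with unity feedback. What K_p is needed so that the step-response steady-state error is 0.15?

The loop is type 0, so e_ss(step) = 1/(1 + K_pos) with K_pos = K_p·G_p(0).
G_p(0) = 0.7222. Require 1/(1 + K_p·0.7222) = 0.15, so 1 + 0.7222·K_p = 6.667.
K_p = (6.667 − 1)/0.7222 = 7.85.

K_p = 7.85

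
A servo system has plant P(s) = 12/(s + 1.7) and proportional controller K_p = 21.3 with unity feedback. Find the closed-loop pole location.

Closed-loop transfer function: T(s) = K_p·P(s)/(1 + K_p·P(s)) = 255.6/(s + 1.7 + 255.6) = 255.6/(s + 257.3).
The closed-loop pole is at s = −257.3.

s = -257.3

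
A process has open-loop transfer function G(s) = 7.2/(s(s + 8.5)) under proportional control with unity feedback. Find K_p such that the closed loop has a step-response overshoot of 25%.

From %OS = 100·exp(−πζ/√(1−ζ²)) = 25%, ζ = −ln(0.25)/√(π²+ln²(0.25)) = 0.4037.
Characteristic equation s² + 8.5s + 7.2K_p = 0 gives ζ = 8.5/(2√(7.2K_p)).
Setting ζ = 0.4037: √(7.2K_p) = 8.5/(2·0.4037) = 10.53, so K_p = 110.8/7.2 = 15.4.

K_p = 15.4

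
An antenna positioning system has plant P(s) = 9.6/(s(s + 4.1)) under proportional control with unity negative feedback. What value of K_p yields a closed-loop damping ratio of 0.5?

K_p = 1.75

Closed-loop characteristic equation: s² + 4.1s + K_p·9.6 = 0.
So ω_n = √(9.6K_p) and 2ζω_n = 4.1, giving ζ = 4.1/(2√(9.6K_p)).
Setting ζ = 0.5: √(9.6K_p) = 4.1/(2·0.5) = 4.1, so K_p = 16.81/9.6 = 1.75.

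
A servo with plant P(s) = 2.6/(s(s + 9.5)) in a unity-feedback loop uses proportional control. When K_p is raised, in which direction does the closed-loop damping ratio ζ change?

ζ = 9.5/(2√(2.6K_p)); increasing K_p raises the denominator, so ζ falls.

decrease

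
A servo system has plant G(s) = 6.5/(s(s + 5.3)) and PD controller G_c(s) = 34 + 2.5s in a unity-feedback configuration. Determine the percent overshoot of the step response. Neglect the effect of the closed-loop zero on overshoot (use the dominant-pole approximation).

Forward path: (34 + 2.5s)·6.5/(s(s+5.3)). The closed-loop characteristic equation is s² + (5.3 + 6.5·2.5)s + 6.5·34 = 0.
That is s² + 21.55s + 221 = 0, so ω_n = 14.87 rad/s and ζ = 21.55/(2·14.87) = 0.7248.
%OS = 100·exp(−πζ/√(1−ζ²)) = 3.67%.

3.67%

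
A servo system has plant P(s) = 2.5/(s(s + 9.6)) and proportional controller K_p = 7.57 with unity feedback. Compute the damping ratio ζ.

With unity feedback the closed-loop characteristic equation is s² + 9.6s + 7.57·2.5 = s² + 9.6s + 18.93 = 0.
Matching s² + 2ζω_n s + ω_n²: ω_n = √18.93 = 4.35 rad/s and 2ζω_n = 9.6, so ζ = 9.6/(2·4.35) = 1.1.

ζ = 1.1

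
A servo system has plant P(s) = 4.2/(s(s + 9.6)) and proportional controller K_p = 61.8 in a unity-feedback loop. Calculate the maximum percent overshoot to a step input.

The closed-loop denominator s² + 9.6s + 259.6 gives ω_n = √259.6 = 16.11 and ζ = 9.6/(2ω_n) = 0.2979.
%OS = 100·exp(−πζ/√(1−ζ²)) = 100·exp(−π·0.2979/√0.9112) = 37.5%.

37.5%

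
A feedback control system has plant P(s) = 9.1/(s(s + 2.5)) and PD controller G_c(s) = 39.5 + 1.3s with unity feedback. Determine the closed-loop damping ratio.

Forward path: (39.5 + 1.3s)·9.1/(s(s+2.5)). The closed-loop characteristic equation is s² + (2.5 + 9.1·1.3)s + 9.1·39.5 = 0.
That is s² + 14.33s + 359.4 = 0, so ω_n = 18.96 rad/s and ζ = 14.33/(2·18.96) = 0.3779.

ζ = 0.378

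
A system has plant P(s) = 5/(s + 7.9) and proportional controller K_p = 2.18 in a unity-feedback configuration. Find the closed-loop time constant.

τ = 0.0532 s

Closed-loop transfer function: T(s) = K_p·P(s)/(1 + K_p·P(s)) = 10.9/(s + 7.9 + 10.9) = 10.9/(s + 18.8).
Time constant τ = 1/18.8 = 0.0532 s.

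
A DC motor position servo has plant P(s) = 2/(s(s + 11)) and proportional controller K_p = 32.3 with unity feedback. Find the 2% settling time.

T_s ≈ 0.727 s

From 1 + K_pP(s) = 0: s² + 11s + 64.6 = 0 ⇒ ω_n = 8.037, ζ = 0.6843.
2% settling time T_s ≈ 4/(ζω_n) = 4/5.5 = 0.727 s.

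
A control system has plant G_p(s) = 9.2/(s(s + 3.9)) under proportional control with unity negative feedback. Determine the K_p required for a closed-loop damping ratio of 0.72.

Closed-loop characteristic equation: s² + 3.9s + K_p·9.2 = 0.
So ω_n = √(9.2K_p) and 2ζω_n = 3.9, giving ζ = 3.9/(2√(9.2K_p)).
Setting ζ = 0.72: √(9.2K_p) = 3.9/(2·0.72) = 2.708, so K_p = 7.335/9.2 = 0.797.

K_p = 0.797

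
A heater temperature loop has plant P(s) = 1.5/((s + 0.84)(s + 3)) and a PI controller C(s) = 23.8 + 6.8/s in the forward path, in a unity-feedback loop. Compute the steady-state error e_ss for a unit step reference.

The open loop C(s)P(s) has a pole at the origin (type 1), so the static position error constant is infinite and e_ss = 1/(1+∞) = 0.

0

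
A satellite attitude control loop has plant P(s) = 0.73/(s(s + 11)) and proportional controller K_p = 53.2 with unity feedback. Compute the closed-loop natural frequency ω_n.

ω_n = 6.23 rad/s

The closed-loop denominator is s(s+11) + 53.2·0.73 = s² + 11s + 38.84.
Matching s² + 2ζω_n s + ω_n²: ω_n = √38.84 = 6.232 rad/s and 2ζω_n = 11, so ζ = 11/(2·6.232) = 0.883.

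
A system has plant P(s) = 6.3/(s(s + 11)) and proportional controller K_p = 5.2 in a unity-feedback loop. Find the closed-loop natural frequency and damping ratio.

1 + K_p·P(s) = 0 gives s² + 11s + 32.76 = 0.
Matching s² + 2ζω_n s + ω_n²: ω_n = √32.76 = 5.724 rad/s and 2ζω_n = 11, so ζ = 11/(2·5.724) = 0.961.

ω_n = 5.72 rad/s, ζ = 0.961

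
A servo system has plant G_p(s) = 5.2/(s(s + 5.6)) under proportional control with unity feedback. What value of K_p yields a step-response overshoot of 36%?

K_p = 15.8

From %OS = 100·exp(−πζ/√(1−ζ²)) = 36%, ζ = −ln(0.36)/√(π²+ln²(0.36)) = 0.3093.
Characteristic equation s² + 5.6s + 5.2K_p = 0 gives ζ = 5.6/(2√(5.2K_p)).
Setting ζ = 0.3093: √(5.2K_p) = 5.6/(2·0.3093) = 9.054, so K_p = 81.97/5.2 = 15.8.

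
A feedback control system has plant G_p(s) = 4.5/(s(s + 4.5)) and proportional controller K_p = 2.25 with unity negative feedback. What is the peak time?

T_p = 1.4 s

The closed-loop denominator s² + 4.5s + 10.12 gives ω_n = √10.12 = 3.182 and ζ = 4.5/(2ω_n) = 0.7071.
Damped frequency ω_d = ω_n√(1−ζ²) = 2.25 rad/s, so peak time T_p = π/ω_d = 1.4 s.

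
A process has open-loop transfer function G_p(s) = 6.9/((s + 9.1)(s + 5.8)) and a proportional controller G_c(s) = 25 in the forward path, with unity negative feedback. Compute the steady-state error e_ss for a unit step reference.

The loop is type 0. Static position error constant K_pos = G_c(0)·G_p(0) = 25·0.1307 = 3.268.
Steady-state error to a unit step: e_ss = 1/(1+K_pos) = 1/4.268 = 0.234.

0.234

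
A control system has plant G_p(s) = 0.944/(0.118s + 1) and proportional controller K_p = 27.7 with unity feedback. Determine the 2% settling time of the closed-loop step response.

T_s ≈ 0.0174 s

Closed loop: T(s) = K_p·G_p/(1+K_p·G_p) = 26.15/(0.118s + 1 + 26.15), with pole at s = −(1 + 26.15)/0.118 = −230.1.
τ = 1/230.1 = 0.004346 s, so 2% settling time ≈ 4τ = 0.0174 s.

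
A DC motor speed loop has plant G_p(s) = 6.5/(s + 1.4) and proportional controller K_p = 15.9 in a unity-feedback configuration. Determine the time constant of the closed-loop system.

Closed-loop transfer function: T(s) = K_p·G_p(s)/(1 + K_p·G_p(s)) = 103.4/(s + 1.4 + 103.4) = 103.4/(s + 104.8).
Time constant τ = 1/104.8 = 0.00955 s.

τ = 0.00955 s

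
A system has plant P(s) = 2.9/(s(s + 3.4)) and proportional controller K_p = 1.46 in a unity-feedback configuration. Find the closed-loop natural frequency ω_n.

With unity feedback the closed-loop characteristic equation is s² + 3.4s + 1.46·2.9 = s² + 3.4s + 4.234 = 0.
So ω_n² = 4.234 ⇒ ω_n = 2.058 rad/s, and ζ = 3.4/(2ω_n) = 0.826.

ω_n = 2.06 rad/s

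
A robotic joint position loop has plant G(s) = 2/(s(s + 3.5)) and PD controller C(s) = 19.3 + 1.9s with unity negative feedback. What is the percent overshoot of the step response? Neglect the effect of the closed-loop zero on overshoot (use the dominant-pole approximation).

10.2%

Forward path: (19.3 + 1.9s)·2/(s(s+3.5)). The closed-loop characteristic equation is s² + (3.5 + 2·1.9)s + 2·19.3 = 0.
That is s² + 7.3s + 38.6 = 0, so ω_n = 6.213 rad/s and ζ = 7.3/(2·6.213) = 0.5875.
%OS = 100·exp(−πζ/√(1−ζ²)) = 10.2%.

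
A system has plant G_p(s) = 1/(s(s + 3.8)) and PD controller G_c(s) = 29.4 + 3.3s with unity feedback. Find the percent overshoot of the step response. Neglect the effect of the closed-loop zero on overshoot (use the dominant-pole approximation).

Forward path: (29.4 + 3.3s)·1/(s(s+3.8)). The closed-loop characteristic equation is s² + (3.8 + 1·3.3)s + 1·29.4 = 0.
That is s² + 7.1s + 29.4 = 0, so ω_n = 5.422 rad/s and ζ = 7.1/(2·5.422) = 0.6547.
%OS = 100·exp(−πζ/√(1−ζ²)) = 6.58%.

6.58%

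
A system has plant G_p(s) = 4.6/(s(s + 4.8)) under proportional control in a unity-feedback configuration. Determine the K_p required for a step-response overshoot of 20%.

K_p = 6.02

From %OS = 100·exp(−πζ/√(1−ζ²)) = 20%, ζ = −ln(0.2)/√(π²+ln²(0.2)) = 0.4559.
Characteristic equation s² + 4.8s + 4.6K_p = 0 gives ζ = 4.8/(2√(4.6K_p)).
Setting ζ = 0.4559: √(4.6K_p) = 4.8/(2·0.4559) = 5.264, so K_p = 27.71/4.6 = 6.02.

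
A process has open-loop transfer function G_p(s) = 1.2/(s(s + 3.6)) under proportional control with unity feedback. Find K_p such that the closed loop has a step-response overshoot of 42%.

K_p = 38.1

From %OS = 100·exp(−πζ/√(1−ζ²)) = 42%, ζ = −ln(0.42)/√(π²+ln²(0.42)) = 0.2662.
Characteristic equation s² + 3.6s + 1.2K_p = 0 gives ζ = 3.6/(2√(1.2K_p)).
Setting ζ = 0.2662: √(1.2K_p) = 3.6/(2·0.2662) = 6.763, so K_p = 45.73/1.2 = 38.1.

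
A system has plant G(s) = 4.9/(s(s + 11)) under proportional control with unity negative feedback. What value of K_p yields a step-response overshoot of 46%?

K_p = 107

From %OS = 100·exp(−πζ/√(1−ζ²)) = 46%, ζ = −ln(0.46)/√(π²+ln²(0.46)) = 0.24.
Characteristic equation s² + 11s + 4.9K_p = 0 gives ζ = 11/(2√(4.9K_p)).
Setting ζ = 0.24: √(4.9K_p) = 11/(2·0.24) = 22.92, so K_p = 525.4/4.9 = 107.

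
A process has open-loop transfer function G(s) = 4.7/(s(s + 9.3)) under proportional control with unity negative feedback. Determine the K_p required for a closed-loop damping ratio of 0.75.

Closed-loop characteristic equation: s² + 9.3s + K_p·4.7 = 0.
So ω_n = √(4.7K_p) and 2ζω_n = 9.3, giving ζ = 9.3/(2√(4.7K_p)).
Setting ζ = 0.75: √(4.7K_p) = 9.3/(2·0.75) = 6.2, so K_p = 38.44/4.7 = 8.18.

K_p = 8.18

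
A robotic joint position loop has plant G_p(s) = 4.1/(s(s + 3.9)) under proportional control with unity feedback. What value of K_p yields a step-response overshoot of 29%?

K_p = 6.9

From %OS = 100·exp(−πζ/√(1−ζ²)) = 29%, ζ = −ln(0.29)/√(π²+ln²(0.29)) = 0.3666.
Characteristic equation s² + 3.9s + 4.1K_p = 0 gives ζ = 3.9/(2√(4.1K_p)).
Setting ζ = 0.3666: √(4.1K_p) = 3.9/(2·0.3666) = 5.319, so K_p = 28.29/4.1 = 6.9.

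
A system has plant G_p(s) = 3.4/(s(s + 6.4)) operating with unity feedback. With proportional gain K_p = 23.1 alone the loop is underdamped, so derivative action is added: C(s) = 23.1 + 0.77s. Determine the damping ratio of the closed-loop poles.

Forward path: (23.1 + 0.77s)·3.4/(s(s+6.4)). The closed-loop characteristic equation is s² + (6.4 + 3.4·0.77)s + 3.4·23.1 = 0.
That is s² + 9.018s + 78.54 = 0, so ω_n = 8.862 rad/s and ζ = 9.018/(2·8.862) = 0.5088.

ζ = 0.509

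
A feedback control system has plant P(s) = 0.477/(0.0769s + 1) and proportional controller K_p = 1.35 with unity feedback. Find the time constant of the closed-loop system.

τ = 0.0468 s

Closed loop: T(s) = K_p·P/(1+K_p·P) = 0.644/(0.0769s + 1 + 0.644), with pole at s = −(1 + 0.644)/0.0769 = −21.38.
Closed-loop time constant τ = 1/21.38 = 0.0468 s.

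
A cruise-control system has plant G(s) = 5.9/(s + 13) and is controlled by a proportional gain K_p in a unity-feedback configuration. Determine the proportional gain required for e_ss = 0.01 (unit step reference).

Steady-state error for a unit step on this type-0 loop is 1/(1 + K_p·G(0)).
G(0) = 0.4538. Require 1/(1 + K_p·0.4538) = 0.01, so 1 + 0.4538·K_p = 100.
K_p = (100 − 1)/0.4538 = 218.

K_p = 218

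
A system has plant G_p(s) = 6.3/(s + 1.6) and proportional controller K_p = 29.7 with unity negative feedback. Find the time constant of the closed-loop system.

Closed-loop transfer function: T(s) = K_p·G_p(s)/(1 + K_p·G_p(s)) = 187.1/(s + 1.6 + 187.1) = 187.1/(s + 188.7).
Time constant τ = 1/188.7 = 0.0053 s.

τ = 0.0053 s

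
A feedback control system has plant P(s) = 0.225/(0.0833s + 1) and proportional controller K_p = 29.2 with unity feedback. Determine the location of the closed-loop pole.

s = -90.88

Closed loop: T(s) = K_p·P/(1+K_p·P) = 6.57/(0.0833s + 1 + 6.57), with pole at s = −(1 + 6.57)/0.0833 = −90.88.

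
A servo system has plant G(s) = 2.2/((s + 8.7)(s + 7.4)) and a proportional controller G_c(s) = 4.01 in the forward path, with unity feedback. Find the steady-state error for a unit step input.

0.879

The loop is type 0. Static position error constant K_pos = G_c(0)·G(0) = 4.01·0.03417 = 0.137.
Steady-state error to a unit step: e_ss = 1/(1+K_pos) = 1/1.137 = 0.879.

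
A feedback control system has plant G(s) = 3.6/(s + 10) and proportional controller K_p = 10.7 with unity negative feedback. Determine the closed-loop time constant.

Closed-loop transfer function: T(s) = K_p·G(s)/(1 + K_p·G(s)) = 38.52/(s + 10 + 38.52) = 38.52/(s + 48.52).
Time constant τ = 1/48.52 = 0.0206 s.

τ = 0.0206 s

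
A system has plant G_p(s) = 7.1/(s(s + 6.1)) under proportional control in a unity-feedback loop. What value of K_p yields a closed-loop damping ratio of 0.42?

K_p = 7.43

Closed-loop characteristic equation: s² + 6.1s + K_p·7.1 = 0.
So ω_n = √(7.1K_p) and 2ζω_n = 6.1, giving ζ = 6.1/(2√(7.1K_p)).
Setting ζ = 0.42: √(7.1K_p) = 6.1/(2·0.42) = 7.262, so K_p = 52.74/7.1 = 7.43.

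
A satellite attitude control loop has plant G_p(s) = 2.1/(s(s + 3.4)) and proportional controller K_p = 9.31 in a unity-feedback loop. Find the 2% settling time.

T_s ≈ 2.35 s

The closed-loop denominator s² + 3.4s + 19.55 gives ω_n = √19.55 = 4.422 and ζ = 3.4/(2ω_n) = 0.3845.
2% settling time T_s ≈ 4/(ζω_n) = 4/1.7 = 2.35 s.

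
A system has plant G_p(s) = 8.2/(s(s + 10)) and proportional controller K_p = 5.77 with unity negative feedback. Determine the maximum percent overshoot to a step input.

3.6%

Closed-loop characteristic equation: s² + 10s + 47.31 = 0, so ω_n = 6.879 rad/s and ζ = 10/(2·6.879) = 0.7269.
%OS = 100·exp(−πζ/√(1−ζ²)) = 100·exp(−π·0.7269/√0.4716) = 3.6%.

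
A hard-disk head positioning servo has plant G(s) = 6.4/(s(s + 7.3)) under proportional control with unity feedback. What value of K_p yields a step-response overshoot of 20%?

From %OS = 100·exp(−πζ/√(1−ζ²)) = 20%, ζ = −ln(0.2)/√(π²+ln²(0.2)) = 0.4559.
Characteristic equation s² + 7.3s + 6.4K_p = 0 gives ζ = 7.3/(2√(6.4K_p)).
Setting ζ = 0.4559: √(6.4K_p) = 7.3/(2·0.4559) = 8.005, so K_p = 64.08/6.4 = 10.

K_p = 10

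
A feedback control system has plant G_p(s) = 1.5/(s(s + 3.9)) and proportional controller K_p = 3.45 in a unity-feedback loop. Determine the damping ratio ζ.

With unity feedback the closed-loop characteristic equation is s² + 3.9s + 3.45·1.5 = s² + 3.9s + 5.175 = 0.
Matching s² + 2ζω_n s + ω_n²: ω_n = √5.175 = 2.275 rad/s and 2ζω_n = 3.9, so ζ = 3.9/(2·2.275) = 0.857.

ζ = 0.857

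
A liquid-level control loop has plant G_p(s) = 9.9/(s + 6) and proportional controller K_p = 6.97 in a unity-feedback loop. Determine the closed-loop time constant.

τ = 0.0133 s

Closed-loop transfer function: T(s) = K_p·G_p(s)/(1 + K_p·G_p(s)) = 69/(s + 6 + 69) = 69/(s + 75).
Time constant τ = 1/75 = 0.0133 s.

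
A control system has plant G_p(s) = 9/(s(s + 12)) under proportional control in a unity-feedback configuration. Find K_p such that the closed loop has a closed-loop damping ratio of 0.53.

Closed-loop characteristic equation: s² + 12s + K_p·9 = 0.
So ω_n = √(9K_p) and 2ζω_n = 12, giving ζ = 12/(2√(9K_p)).
Setting ζ = 0.53: √(9K_p) = 12/(2·0.53) = 11.32, so K_p = 128.2/9 = 14.2.

K_p = 14.2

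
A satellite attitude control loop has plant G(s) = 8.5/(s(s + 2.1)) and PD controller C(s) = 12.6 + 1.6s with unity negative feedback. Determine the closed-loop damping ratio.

Forward path: (12.6 + 1.6s)·8.5/(s(s+2.1)). The closed-loop characteristic equation is s² + (2.1 + 8.5·1.6)s + 8.5·12.6 = 0.
That is s² + 15.7s + 107.1 = 0, so ω_n = 10.35 rad/s and ζ = 15.7/(2·10.35) = 0.7585.

ζ = 0.759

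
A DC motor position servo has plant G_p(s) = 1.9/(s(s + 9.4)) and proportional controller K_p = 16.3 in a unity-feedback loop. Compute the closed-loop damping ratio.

The closed-loop denominator is s(s+9.4) + 16.3·1.9 = s² + 9.4s + 30.97.
So ω_n² = 30.97 ⇒ ω_n = 5.565 rad/s, and ζ = 9.4/(2ω_n) = 0.845.

ζ = 0.845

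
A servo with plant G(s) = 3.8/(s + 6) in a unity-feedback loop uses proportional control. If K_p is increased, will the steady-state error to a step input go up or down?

decrease

e_ss = 1/(1 + K_p·G(0)); a larger K_p raises the denominator, so e_ss decreases.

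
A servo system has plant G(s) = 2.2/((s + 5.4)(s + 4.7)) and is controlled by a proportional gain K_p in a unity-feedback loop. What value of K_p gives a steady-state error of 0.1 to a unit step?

For a type-0 loop with proportional control, e_ss = 1/(1 + K_p·G(0)).
G(0) = 0.08668. Require 1/(1 + K_p·0.08668) = 0.1, so 1 + 0.08668·K_p = 10.
K_p = (10 − 1)/0.08668 = 104.

K_p = 104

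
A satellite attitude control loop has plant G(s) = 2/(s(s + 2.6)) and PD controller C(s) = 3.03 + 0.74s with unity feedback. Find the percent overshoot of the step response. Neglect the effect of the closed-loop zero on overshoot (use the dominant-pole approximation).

Forward path: (3.03 + 0.74s)·2/(s(s+2.6)). The closed-loop characteristic equation is s² + (2.6 + 2·0.74)s + 2·3.03 = 0.
That is s² + 4.08s + 6.06 = 0, so ω_n = 2.462 rad/s and ζ = 4.08/(2·2.462) = 0.8287.
%OS = 100·exp(−πζ/√(1−ζ²)) = 0.955%.

0.955%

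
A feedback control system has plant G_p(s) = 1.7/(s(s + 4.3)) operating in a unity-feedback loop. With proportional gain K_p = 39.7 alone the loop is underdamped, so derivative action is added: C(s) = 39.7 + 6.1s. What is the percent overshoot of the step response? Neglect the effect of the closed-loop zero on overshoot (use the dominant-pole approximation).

0.197%

Forward path: (39.7 + 6.1s)·1.7/(s(s+4.3)). The closed-loop characteristic equation is s² + (4.3 + 1.7·6.1)s + 1.7·39.7 = 0.
That is s² + 14.67s + 67.49 = 0, so ω_n = 8.215 rad/s and ζ = 14.67/(2·8.215) = 0.8929.
%OS = 100·exp(−πζ/√(1−ζ²)) = 0.197%.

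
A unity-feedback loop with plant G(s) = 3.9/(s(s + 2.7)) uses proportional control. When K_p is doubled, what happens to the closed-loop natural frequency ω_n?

increase

ω_n = √(3.9·K_p), which grows with K_p.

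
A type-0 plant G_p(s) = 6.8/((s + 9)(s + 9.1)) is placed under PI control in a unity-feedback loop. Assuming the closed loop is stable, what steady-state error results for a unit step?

0

The PI controller's integrator makes the forward path type 1, so e_ss to a step is zero.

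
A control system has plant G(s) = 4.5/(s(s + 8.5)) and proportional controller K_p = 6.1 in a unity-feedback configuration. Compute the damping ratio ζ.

The closed-loop denominator is s(s+8.5) + 6.1·4.5 = s² + 8.5s + 27.45.
So ω_n² = 27.45 ⇒ ω_n = 5.239 rad/s, and ζ = 8.5/(2ω_n) = 0.811.

ζ = 0.811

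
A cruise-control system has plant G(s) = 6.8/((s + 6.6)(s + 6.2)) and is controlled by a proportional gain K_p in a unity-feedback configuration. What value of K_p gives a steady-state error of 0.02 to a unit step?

Steady-state error for a unit step on this type-0 loop is 1/(1 + K_p·G(0)).
G(0) = 0.1662. Require 1/(1 + K_p·0.1662) = 0.02, so 1 + 0.1662·K_p = 50.
K_p = (50 − 1)/0.1662 = 295.

K_p = 295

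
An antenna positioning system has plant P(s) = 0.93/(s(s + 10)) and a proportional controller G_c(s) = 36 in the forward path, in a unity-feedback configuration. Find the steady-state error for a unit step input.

0

The open loop G_c(s)P(s) has a pole at the origin (type 1), so the static position error constant is infinite and e_ss = 1/(1+∞) = 0.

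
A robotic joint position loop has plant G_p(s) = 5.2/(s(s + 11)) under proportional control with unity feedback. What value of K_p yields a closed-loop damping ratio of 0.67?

K_p = 13

Closed-loop characteristic equation: s² + 11s + K_p·5.2 = 0.
So ω_n = √(5.2K_p) and 2ζω_n = 11, giving ζ = 11/(2√(5.2K_p)).
Setting ζ = 0.67: √(5.2K_p) = 11/(2·0.67) = 8.209, so K_p = 67.39/5.2 = 13.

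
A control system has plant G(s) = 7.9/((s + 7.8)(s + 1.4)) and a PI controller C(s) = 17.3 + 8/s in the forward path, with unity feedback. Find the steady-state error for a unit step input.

0

The open loop C(s)G(s) has a pole at the origin (type 1), so the static position error constant is infinite and e_ss = 1/(1+∞) = 0.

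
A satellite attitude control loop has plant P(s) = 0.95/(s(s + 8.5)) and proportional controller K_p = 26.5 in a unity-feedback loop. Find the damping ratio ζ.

1 + K_p·P(s) = 0 gives s² + 8.5s + 25.17 = 0.
So ω_n² = 25.17 ⇒ ω_n = 5.017 rad/s, and ζ = 8.5/(2ω_n) = 0.847.

ζ = 0.847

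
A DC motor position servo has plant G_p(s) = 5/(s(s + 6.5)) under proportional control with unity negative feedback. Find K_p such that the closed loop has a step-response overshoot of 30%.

K_p = 16.5

From %OS = 100·exp(−πζ/√(1−ζ²)) = 30%, ζ = −ln(0.3)/√(π²+ln²(0.3)) = 0.3579.
Characteristic equation s² + 6.5s + 5K_p = 0 gives ζ = 6.5/(2√(5K_p)).
Setting ζ = 0.3579: √(5K_p) = 6.5/(2·0.3579) = 9.082, so K_p = 82.48/5 = 16.5.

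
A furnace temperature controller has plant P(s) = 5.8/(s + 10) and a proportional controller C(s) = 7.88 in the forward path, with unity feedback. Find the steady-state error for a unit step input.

0.18

The loop is type 0. Static position error constant K_pos = C(0)·P(0) = 7.88·0.58 = 4.57.
Steady-state error to a unit step: e_ss = 1/(1+K_pos) = 1/5.57 = 0.18.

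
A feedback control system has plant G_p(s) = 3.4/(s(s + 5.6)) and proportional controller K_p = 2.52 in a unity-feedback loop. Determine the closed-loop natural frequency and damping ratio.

The closed-loop denominator is s(s+5.6) + 2.52·3.4 = s² + 5.6s + 8.568.
Matching s² + 2ζω_n s + ω_n²: ω_n = √8.568 = 2.927 rad/s and 2ζω_n = 5.6, so ζ = 5.6/(2·2.927) = 0.957.

ω_n = 2.93 rad/s, ζ = 0.957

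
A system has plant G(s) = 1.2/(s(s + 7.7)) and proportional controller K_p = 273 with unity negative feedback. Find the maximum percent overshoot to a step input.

50.5%

Closed-loop characteristic equation: s² + 7.7s + 327.6 = 0, so ω_n = 18.1 rad/s and ζ = 7.7/(2·18.1) = 0.2127.
%OS = 100·exp(−πζ/√(1−ζ²)) = 100·exp(−π·0.2127/√0.9548) = 50.5%.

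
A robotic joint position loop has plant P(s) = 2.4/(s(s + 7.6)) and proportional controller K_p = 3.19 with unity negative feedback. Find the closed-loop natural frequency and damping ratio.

ω_n = 2.77 rad/s, ζ = 1.37

The closed-loop denominator is s(s+7.6) + 3.19·2.4 = s² + 7.6s + 7.656.
Matching s² + 2ζω_n s + ω_n²: ω_n = √7.656 = 2.767 rad/s and 2ζω_n = 7.6, so ζ = 7.6/(2·2.767) = 1.37.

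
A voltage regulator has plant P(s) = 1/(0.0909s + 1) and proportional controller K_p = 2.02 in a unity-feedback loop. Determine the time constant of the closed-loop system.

Closed loop: T(s) = K_p·P/(1+K_p·P) = 2.02/(0.0909s + 1 + 2.02), with pole at s = −(1 + 2.02)/0.0909 = −33.22.
Closed-loop time constant τ = 1/33.22 = 0.0301 s.

τ = 0.0301 s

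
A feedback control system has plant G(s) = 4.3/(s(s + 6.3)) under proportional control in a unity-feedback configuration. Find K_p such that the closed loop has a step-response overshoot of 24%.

From %OS = 100·exp(−πζ/√(1−ζ²)) = 24%, ζ = −ln(0.24)/√(π²+ln²(0.24)) = 0.4136.
Characteristic equation s² + 6.3s + 4.3K_p = 0 gives ζ = 6.3/(2√(4.3K_p)).
Setting ζ = 0.4136: √(4.3K_p) = 6.3/(2·0.4136) = 7.616, so K_p = 58.01/4.3 = 13.5.

K_p = 13.5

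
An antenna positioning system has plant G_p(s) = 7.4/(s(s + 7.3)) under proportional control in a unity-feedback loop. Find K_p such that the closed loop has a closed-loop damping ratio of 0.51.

K_p = 6.92

Closed-loop characteristic equation: s² + 7.3s + K_p·7.4 = 0.
So ω_n = √(7.4K_p) and 2ζω_n = 7.3, giving ζ = 7.3/(2√(7.4K_p)).
Setting ζ = 0.51: √(7.4K_p) = 7.3/(2·0.51) = 7.157, so K_p = 51.22/7.4 = 6.92.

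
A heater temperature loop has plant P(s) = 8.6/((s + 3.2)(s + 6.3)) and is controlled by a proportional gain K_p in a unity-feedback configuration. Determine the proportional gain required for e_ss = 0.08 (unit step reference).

Steady-state error for a unit step on this type-0 loop is 1/(1 + K_p·P(0)).
P(0) = 0.4266. Require 1/(1 + K_p·0.4266) = 0.08, so 1 + 0.4266·K_p = 12.5.
K_p = (12.5 − 1)/0.4266 = 27.

K_p = 27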